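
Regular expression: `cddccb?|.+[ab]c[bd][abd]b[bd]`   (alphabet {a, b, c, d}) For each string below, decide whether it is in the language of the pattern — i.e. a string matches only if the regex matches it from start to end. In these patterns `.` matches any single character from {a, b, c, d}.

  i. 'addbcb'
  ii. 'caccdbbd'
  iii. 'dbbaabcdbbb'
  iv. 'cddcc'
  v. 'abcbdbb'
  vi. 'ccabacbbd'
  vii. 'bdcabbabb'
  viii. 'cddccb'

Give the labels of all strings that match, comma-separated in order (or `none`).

i → no match
ii → no match
iii → match
iv → match
v → match
vi → no match
vii → no match
viii → match

iii, iv, v, viii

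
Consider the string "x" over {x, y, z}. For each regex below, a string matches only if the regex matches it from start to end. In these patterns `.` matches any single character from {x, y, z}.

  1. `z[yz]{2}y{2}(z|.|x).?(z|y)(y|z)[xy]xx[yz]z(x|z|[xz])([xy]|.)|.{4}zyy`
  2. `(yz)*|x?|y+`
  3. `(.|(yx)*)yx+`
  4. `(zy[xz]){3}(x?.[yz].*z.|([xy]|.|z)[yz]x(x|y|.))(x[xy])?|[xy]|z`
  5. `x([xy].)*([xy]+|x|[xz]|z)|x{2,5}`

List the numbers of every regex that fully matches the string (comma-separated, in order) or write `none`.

2, 4

1 → no match
2 → match
3 → no match
4 → match
5 → no match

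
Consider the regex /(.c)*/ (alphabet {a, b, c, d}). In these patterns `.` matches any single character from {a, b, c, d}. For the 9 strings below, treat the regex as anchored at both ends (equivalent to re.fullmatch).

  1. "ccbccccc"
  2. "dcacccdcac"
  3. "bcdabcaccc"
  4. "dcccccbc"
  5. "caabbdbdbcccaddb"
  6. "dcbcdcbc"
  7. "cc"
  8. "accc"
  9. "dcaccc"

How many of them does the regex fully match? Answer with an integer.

1 → match
2 → match
3 → no match
4 → match
5 → no match
6 → match
7 → match
8 → match
9 → match
Total matched: 7

7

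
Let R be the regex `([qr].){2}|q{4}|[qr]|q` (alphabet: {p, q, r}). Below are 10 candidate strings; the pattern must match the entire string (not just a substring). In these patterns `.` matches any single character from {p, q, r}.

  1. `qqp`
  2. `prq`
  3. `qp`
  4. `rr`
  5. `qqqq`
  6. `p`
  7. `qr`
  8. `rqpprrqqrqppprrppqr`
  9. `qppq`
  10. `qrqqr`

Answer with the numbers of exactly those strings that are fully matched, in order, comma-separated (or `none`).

5

1 → no match
2 → no match
3 → no match
4 → no match
5 → match
6 → no match
7 → no match
8 → no match
9 → no match
10 → no match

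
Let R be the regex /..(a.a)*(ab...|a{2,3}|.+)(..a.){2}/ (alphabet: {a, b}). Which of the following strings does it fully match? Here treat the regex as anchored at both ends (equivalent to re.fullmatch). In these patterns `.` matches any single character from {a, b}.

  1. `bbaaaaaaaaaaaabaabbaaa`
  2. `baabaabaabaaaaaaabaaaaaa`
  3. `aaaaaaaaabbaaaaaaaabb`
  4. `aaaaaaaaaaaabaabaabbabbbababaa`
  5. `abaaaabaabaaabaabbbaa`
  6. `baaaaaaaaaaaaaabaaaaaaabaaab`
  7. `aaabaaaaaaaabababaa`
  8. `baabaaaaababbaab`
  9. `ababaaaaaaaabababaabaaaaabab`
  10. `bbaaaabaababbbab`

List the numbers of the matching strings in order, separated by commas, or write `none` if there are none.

1, 2, 4, 5, 6, 7, 8, 9, 10

1 → match
2 → match
3 → no match
4 → match
5 → match
6 → match
7 → match
8 → match
9 → match
10 → match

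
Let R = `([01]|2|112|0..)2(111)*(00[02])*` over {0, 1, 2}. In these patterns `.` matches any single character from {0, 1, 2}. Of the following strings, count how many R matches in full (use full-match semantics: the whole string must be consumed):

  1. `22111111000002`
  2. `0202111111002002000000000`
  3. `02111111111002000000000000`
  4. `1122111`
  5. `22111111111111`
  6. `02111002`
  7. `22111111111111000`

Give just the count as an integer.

7

1 → match
2 → match
3 → match
4 → match
5 → match
6 → match
7 → match
Total matched: 7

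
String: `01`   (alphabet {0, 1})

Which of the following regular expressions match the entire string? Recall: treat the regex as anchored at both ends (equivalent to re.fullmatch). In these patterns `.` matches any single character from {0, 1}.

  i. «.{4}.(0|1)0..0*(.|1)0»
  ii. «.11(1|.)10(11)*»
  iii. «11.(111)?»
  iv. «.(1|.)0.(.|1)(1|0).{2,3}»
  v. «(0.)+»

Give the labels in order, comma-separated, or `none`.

v

i → no match — must end with `0`
ii → no match
iii → no match — must start with `11`
iv → no match
v → match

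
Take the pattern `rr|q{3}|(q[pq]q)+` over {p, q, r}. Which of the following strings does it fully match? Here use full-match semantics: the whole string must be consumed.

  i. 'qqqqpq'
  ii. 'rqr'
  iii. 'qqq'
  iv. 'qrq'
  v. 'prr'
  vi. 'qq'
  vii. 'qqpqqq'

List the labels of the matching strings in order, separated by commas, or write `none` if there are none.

i, iii

i → match
ii → no match
iii → match
iv → no match
v → no match
vi → no match
vii → no match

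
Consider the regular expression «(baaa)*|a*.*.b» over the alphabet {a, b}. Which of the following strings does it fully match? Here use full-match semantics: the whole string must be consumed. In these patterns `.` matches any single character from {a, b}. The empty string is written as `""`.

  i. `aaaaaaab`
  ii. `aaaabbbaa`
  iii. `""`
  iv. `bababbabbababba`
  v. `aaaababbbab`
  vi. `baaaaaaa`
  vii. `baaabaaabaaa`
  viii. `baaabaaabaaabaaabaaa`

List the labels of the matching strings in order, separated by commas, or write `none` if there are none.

i → match
ii → no match
iii → match
iv → no match
v → match
vi → no match
vii → match
viii → match

i, iii, v, vii, viii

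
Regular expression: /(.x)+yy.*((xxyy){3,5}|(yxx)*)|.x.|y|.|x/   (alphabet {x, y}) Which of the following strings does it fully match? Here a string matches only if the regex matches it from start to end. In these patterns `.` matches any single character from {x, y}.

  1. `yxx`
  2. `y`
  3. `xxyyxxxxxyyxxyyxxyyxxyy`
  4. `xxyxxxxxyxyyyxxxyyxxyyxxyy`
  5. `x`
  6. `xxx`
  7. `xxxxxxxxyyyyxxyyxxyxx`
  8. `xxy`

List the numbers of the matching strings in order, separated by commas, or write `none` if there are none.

1 → match
2 → match
3 → match
4 → match
5 → match
6 → match
7 → match
8 → match

1, 2, 3, 4, 5, 6, 7, 8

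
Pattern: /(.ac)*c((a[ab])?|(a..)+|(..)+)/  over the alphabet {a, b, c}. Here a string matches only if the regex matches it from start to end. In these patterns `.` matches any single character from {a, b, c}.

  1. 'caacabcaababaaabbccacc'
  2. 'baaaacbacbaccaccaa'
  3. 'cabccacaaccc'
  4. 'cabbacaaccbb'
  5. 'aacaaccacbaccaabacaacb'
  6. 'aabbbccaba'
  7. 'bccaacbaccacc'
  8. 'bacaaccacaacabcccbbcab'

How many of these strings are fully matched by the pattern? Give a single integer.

1

1 → no match
2 → no match
3 → no match
4 → no match
5 → match
6 → no match
7 → no match
8 → no match
Total matched: 1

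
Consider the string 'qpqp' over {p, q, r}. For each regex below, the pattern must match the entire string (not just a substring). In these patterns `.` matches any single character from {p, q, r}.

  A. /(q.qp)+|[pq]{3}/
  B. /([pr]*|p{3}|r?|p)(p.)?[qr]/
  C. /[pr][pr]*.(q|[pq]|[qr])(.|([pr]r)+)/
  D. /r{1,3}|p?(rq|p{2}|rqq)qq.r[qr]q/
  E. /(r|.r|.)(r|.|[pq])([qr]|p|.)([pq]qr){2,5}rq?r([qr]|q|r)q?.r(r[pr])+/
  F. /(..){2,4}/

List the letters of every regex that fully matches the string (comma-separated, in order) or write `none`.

A → match
B → no match
C → no match
D → no match
E → no match
F → match

A, F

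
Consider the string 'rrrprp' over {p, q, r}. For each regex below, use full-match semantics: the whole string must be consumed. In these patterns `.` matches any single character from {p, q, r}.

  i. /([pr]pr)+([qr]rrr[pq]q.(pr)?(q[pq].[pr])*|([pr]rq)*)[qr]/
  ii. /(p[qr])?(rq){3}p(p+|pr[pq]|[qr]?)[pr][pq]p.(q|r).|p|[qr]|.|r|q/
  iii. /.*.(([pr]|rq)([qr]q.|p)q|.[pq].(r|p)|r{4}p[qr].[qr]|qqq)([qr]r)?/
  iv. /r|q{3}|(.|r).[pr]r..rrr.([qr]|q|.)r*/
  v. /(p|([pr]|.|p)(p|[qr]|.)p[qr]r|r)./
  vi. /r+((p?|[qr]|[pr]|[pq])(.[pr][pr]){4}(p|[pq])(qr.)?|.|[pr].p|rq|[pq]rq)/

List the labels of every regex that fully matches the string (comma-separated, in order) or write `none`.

iii, vi

i → no match
ii → no match
iii → match
iv → no match
v → no match
vi → match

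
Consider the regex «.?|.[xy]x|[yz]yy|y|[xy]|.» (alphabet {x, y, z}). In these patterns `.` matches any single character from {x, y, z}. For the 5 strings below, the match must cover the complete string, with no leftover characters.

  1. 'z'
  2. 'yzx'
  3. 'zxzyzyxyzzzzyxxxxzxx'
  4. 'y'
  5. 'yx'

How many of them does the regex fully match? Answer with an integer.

1 → match
2 → no match
3 → no match
4 → match
5 → no match
Total matched: 2

2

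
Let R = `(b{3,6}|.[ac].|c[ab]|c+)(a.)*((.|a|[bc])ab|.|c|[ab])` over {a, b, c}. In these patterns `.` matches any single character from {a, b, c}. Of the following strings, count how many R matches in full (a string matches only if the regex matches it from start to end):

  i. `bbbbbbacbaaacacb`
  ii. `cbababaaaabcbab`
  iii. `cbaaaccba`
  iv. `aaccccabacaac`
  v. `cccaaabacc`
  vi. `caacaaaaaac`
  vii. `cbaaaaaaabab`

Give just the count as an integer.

i → no match
ii → no match
iii → no match
iv → no match
v → match
vi → match
vii → no match
Total matched: 2

2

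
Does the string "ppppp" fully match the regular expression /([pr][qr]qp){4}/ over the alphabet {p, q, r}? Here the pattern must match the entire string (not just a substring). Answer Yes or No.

No

Every match must end with "qp", but "ppppp" does not.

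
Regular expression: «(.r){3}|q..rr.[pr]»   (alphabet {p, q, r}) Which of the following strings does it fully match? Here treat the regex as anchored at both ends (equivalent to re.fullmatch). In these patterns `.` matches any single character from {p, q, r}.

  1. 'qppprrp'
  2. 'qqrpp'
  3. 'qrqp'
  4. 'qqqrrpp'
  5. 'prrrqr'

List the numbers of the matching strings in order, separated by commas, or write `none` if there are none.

1 → no match
2 → no match
3 → no match
4 → match
5 → match

4, 5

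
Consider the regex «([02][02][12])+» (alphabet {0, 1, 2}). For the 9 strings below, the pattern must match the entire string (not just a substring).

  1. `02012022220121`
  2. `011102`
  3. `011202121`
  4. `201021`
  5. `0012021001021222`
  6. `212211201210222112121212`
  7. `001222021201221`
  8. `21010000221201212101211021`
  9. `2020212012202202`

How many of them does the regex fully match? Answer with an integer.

1 → no match
2 → no match
3 → no match
4 → match
5 → no match
6 → no match
7 → match
8 → no match
9 → no match
Total matched: 2

2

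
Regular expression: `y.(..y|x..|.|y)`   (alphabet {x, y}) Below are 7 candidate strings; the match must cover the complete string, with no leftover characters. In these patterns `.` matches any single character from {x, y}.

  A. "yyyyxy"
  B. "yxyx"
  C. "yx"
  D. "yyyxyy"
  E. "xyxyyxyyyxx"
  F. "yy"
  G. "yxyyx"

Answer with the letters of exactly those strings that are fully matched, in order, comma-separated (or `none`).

A. "yyyyxy" → no match
B. "yxyx" → no match
C. "yx" → no match
D. "yyyxyy" → no match
E. "xyxyyxyyyxx" → no match — must start with "y"
F. "yy" → no match
G. "yxyyx" → no match

none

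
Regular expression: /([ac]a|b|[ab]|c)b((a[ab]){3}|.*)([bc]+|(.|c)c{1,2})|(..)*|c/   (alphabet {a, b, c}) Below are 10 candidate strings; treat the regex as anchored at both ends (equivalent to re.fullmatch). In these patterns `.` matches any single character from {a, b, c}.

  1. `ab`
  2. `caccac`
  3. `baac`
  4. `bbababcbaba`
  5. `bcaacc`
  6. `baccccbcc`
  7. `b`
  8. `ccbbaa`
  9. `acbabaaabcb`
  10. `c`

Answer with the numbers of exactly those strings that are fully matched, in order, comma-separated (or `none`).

1, 2, 3, 5, 8, 10

1 → match
2 → match
3 → match
4 → no match
5 → match
6 → no match
7 → no match
8 → match
9 → no match
10 → match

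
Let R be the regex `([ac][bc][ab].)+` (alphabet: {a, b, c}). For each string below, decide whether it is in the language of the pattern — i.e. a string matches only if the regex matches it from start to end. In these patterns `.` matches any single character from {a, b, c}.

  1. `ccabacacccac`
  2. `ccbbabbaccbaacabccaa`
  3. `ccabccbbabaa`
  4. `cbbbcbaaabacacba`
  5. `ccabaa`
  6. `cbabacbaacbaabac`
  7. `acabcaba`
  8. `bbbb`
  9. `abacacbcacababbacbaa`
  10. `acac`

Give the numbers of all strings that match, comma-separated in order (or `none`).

1 → match
2 → match
3 → match
4 → match
5 → no match
6 → match
7 → no match
8 → no match
9 → match
10 → match

1, 2, 3, 4, 6, 9, 10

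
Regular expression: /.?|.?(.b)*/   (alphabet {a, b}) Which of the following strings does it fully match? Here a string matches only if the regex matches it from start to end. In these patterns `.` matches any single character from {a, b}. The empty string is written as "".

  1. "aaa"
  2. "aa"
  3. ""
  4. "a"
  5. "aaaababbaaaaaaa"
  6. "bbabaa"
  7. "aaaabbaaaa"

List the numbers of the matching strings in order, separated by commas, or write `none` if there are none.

3, 4

1 → no match
2 → no match
3 → match
4 → match
5 → no match
6 → no match
7 → no match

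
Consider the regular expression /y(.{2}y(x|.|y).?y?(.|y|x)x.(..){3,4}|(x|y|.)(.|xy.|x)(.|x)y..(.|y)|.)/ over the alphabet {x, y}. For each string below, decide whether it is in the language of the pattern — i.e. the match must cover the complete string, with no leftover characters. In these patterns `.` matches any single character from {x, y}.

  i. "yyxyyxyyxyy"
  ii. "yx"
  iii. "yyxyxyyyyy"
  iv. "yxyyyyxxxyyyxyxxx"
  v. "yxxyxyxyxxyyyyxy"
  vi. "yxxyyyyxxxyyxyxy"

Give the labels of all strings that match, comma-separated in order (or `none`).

i. "yyxyyxyyxyy" → no match
ii. "yx" → match
iii. "yyxyxyyyyy" → match
iv → match
v → match
vi → match

ii, iii, iv, v, vi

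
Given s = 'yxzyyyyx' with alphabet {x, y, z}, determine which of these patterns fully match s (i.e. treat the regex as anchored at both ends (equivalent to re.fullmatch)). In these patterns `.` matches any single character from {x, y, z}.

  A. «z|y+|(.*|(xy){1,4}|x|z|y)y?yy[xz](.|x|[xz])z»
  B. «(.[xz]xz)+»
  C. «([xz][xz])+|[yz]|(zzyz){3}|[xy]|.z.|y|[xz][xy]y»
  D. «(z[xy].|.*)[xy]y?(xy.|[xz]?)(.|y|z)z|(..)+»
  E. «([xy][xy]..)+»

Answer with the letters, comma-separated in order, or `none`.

D, E

A → no match
B → no match — must end with 'xz'
C → no match
D → match
E → match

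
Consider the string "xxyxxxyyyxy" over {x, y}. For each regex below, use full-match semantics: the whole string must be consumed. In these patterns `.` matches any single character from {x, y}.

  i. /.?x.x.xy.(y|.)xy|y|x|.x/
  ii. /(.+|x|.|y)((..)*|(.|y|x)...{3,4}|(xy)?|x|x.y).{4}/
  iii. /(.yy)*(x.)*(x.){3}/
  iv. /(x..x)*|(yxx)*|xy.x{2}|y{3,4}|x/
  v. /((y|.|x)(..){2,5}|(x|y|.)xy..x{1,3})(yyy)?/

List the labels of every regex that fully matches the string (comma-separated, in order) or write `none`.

i, ii, v

i → match
ii → match
iii → no match
iv → no match
v → match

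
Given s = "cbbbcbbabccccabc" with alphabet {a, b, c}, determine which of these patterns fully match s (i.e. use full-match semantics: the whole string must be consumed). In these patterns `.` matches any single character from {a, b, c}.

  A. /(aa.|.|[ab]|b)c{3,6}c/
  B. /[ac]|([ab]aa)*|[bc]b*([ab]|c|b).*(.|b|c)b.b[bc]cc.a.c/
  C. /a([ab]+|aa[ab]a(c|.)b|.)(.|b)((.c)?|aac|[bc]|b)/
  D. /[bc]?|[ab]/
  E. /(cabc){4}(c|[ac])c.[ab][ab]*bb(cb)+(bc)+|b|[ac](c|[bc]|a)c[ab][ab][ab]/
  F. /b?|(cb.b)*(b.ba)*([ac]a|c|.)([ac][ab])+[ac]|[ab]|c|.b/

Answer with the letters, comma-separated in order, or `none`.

B

A → no match — must end with "cc"
B → match
C → no match — must start with "a"
D → no match
E → no match
F → no match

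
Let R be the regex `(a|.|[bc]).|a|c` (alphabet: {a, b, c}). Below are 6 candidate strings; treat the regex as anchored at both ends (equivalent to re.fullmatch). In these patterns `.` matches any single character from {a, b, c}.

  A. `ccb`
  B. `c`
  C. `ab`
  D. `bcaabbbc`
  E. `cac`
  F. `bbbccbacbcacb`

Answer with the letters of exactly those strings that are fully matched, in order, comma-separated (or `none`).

A → no match
B → match
C → match
D → no match
E → no match
F → no match

B, C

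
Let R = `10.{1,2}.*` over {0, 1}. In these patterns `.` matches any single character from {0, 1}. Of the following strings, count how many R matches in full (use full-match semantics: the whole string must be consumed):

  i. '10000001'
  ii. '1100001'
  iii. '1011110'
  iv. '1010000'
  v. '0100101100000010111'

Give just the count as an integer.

i. '10000001' → match
ii. '1100001' → no match — must start with '10'
iii. '1011110' → match
iv. '1010000' → match
v → no match — must start with '10'
Total matched: 3

3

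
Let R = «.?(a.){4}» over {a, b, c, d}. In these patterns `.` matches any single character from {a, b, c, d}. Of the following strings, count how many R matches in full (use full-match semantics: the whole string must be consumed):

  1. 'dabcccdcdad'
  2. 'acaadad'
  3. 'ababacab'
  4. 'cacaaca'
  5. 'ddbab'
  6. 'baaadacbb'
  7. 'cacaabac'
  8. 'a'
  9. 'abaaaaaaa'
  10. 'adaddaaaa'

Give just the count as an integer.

1

1 → no match
2 → no match
3 → match
4 → no match
5 → no match
6 → no match
7 → no match
8 → no match
9 → no match
10 → no match
Total matched: 1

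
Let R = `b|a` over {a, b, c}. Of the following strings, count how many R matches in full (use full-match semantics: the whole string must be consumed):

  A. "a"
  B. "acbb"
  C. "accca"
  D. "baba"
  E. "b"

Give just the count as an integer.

A → match
B → no match
C → no match
D → no match
E → match
Total matched: 2

2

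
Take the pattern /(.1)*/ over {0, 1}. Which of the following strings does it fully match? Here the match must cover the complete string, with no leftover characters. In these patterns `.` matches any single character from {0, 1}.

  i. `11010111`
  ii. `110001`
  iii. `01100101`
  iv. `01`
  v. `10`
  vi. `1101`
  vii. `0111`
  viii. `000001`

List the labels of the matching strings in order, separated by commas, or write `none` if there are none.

i, iv, vi, vii

i. `11010111` → match
ii. `110001` → no match
iii. `01100101` → no match
iv. `01` → match
v. `10` → no match
vi. `1101` → match
vii. `0111` → match
viii. `000001` → no match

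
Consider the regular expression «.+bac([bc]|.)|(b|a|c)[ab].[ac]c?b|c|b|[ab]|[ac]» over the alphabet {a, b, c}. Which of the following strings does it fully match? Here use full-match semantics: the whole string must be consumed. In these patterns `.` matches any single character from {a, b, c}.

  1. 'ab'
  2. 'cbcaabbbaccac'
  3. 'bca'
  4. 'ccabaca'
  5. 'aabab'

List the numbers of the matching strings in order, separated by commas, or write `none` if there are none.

1 → no match
2 → no match
3 → no match
4 → match
5 → match

4, 5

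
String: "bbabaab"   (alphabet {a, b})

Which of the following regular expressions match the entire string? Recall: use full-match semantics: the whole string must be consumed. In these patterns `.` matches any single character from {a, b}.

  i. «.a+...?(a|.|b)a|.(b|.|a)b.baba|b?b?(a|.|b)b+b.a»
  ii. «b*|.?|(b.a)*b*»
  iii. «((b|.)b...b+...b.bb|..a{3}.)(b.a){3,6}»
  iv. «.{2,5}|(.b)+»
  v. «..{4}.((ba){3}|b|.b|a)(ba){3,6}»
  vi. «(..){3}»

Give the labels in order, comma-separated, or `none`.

i → no match
ii → match
iii → no match — must end with "a"
iv → no match
v → no match — must end with "ba"
vi → no match

ii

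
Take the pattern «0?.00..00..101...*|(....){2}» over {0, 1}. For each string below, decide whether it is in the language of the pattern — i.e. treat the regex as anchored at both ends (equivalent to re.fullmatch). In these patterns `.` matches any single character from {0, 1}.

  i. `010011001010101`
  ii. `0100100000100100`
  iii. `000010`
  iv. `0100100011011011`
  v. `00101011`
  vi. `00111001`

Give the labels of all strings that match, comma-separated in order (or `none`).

i → match
ii → no match
iii → no match
iv → no match
v → match
vi → match

i, v, vi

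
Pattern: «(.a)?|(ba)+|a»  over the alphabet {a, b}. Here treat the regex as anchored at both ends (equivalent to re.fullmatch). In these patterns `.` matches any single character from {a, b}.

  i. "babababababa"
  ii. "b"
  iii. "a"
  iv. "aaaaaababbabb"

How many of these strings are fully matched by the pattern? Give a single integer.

2

i → match
ii → no match
iii → match
iv → no match
Total matched: 2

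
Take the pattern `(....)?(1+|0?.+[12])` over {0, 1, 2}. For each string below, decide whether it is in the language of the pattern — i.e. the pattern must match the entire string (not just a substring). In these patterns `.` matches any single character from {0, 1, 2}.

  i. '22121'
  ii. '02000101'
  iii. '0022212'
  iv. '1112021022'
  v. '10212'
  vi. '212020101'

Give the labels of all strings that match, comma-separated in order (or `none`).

i → match
ii → match
iii → match
iv → match
v → match
vi → match

i, ii, iii, iv, v, vi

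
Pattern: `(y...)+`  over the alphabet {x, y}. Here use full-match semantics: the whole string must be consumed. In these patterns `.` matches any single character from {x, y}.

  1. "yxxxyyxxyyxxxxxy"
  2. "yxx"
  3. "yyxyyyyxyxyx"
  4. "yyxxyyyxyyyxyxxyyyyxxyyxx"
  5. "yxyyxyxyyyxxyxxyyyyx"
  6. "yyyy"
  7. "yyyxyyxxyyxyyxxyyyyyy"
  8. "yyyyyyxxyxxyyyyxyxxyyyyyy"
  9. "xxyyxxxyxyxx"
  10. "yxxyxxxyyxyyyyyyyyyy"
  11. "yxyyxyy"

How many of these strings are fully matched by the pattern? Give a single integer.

1 → no match
2. "yxx" → no match
3. "yyxyyyyxyxyx" → match
4 → no match
5 → no match
6. "yyyy" → match
7 → no match
8 → no match
9. "xxyyxxxyxyxx" → no match — must start with "y"
10 → no match
11. "yxyyxyy" → no match
Total matched: 2

2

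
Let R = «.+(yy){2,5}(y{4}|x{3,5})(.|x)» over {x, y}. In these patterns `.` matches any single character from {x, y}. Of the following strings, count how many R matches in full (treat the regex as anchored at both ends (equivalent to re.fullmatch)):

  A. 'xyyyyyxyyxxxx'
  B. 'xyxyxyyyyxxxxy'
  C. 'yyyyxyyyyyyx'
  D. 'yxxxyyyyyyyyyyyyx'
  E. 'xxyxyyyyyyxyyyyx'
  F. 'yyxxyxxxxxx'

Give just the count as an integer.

2

A → no match
B → match
C → no match
D → match
E → no match
F → no match
Total matched: 2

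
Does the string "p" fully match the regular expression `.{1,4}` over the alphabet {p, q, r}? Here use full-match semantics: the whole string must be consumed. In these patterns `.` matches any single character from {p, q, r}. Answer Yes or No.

Yes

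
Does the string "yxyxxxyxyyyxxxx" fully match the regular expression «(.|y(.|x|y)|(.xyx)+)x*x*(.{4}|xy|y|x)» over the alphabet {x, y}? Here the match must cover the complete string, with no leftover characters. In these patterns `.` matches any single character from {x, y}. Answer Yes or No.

No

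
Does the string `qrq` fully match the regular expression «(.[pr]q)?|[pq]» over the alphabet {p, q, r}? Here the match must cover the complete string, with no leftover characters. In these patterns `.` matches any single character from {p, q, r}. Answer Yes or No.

Yes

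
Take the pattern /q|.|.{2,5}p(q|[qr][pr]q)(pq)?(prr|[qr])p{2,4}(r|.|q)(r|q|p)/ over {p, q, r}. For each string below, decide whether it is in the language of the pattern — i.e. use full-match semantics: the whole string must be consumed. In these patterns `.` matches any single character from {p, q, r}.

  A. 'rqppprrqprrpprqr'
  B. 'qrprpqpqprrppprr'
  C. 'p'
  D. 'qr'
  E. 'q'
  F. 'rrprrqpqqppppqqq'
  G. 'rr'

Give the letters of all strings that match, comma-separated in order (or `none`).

A → no match
B → match
C → match
D → no match
E → match
F → no match
G → no match

B, C, E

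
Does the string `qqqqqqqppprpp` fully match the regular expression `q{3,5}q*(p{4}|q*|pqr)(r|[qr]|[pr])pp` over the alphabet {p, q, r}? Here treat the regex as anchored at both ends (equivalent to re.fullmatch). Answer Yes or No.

No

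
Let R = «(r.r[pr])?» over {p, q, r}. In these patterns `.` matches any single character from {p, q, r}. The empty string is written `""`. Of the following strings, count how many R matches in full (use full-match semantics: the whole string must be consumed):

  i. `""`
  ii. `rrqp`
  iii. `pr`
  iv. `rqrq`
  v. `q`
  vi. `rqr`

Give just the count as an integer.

1

i → match
ii → no match
iii → no match
iv → no match
v → no match
vi → no match
Total matched: 1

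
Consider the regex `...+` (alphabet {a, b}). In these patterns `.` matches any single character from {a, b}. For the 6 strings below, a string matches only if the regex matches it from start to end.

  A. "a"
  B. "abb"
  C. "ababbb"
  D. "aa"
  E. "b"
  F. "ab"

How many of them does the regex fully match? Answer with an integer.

2

A → no match
B → match
C → match
D → no match
E → no match
F → no match
Total matched: 2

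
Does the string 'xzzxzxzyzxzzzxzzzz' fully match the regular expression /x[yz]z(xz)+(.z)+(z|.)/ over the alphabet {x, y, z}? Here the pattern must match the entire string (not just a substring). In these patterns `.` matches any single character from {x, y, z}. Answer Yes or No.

Yes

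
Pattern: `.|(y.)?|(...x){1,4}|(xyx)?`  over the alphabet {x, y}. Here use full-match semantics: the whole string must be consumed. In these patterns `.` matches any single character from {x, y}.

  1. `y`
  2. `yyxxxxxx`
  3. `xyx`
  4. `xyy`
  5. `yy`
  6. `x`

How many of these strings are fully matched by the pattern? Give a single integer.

1 → match
2 → match
3 → match
4 → no match
5 → match
6 → match
Total matched: 5

5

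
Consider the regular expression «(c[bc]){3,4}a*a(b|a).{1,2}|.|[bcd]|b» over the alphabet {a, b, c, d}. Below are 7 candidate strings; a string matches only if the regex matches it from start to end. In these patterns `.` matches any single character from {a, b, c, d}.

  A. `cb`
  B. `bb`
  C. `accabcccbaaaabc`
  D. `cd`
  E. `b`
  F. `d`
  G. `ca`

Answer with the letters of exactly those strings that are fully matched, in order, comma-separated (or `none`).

A → no match
B → no match
C → no match
D → no match
E → match
F → match
G → no match

E, F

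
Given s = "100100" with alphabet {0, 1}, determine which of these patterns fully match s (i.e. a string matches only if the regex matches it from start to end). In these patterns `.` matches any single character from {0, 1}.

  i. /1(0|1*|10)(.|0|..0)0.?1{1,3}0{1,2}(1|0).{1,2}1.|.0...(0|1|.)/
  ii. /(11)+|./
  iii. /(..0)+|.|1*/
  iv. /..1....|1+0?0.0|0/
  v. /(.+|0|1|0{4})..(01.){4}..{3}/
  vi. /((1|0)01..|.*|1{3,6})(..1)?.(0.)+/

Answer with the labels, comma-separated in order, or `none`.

i, iii, vi

i → match
ii → no match
iii → match
iv → no match
v → no match
vi → match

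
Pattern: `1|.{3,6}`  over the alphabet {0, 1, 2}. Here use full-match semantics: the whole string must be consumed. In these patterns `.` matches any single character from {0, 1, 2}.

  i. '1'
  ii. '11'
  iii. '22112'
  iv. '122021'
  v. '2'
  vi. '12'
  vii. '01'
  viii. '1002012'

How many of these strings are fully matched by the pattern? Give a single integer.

3

i → match
ii → no match
iii → match
iv → match
v → no match
vi → no match
vii → no match
viii → no match
Total matched: 3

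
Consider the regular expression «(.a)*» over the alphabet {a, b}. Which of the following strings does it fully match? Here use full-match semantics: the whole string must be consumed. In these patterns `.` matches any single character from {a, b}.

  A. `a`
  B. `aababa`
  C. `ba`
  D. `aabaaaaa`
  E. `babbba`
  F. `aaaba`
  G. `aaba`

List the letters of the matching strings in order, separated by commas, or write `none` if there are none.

B, C, D, G

A → no match
B → match
C → match
D → match
E → no match
F → no match
G → match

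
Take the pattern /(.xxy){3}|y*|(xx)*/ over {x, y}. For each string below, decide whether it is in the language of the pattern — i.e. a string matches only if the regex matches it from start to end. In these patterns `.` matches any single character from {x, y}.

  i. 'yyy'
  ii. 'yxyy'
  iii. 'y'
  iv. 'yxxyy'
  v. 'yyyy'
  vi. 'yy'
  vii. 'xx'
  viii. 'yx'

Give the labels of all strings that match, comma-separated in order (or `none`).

i, iii, v, vi, vii

i → match
ii → no match
iii → match
iv → no match
v → match
vi → match
vii → match
viii → no match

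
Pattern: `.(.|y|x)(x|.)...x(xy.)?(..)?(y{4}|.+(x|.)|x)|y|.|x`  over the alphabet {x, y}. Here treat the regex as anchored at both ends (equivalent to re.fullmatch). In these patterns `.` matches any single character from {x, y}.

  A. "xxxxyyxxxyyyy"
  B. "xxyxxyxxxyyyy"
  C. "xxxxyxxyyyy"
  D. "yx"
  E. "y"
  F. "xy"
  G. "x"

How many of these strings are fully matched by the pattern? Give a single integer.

5

A → match
B → match
C. "xxxxyxxyyyy" → match
D. "yx" → no match
E. "y" → match
F. "xy" → no match
G. "x" → match
Total matched: 5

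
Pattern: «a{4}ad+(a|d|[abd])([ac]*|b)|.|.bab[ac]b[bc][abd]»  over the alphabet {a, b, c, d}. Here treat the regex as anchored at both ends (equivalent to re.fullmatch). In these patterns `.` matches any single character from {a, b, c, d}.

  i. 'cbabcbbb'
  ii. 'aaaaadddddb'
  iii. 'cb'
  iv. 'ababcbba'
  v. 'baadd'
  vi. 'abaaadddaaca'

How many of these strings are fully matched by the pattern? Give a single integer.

3

i → match
ii → match
iii → no match
iv → match
v → no match
vi → no match
Total matched: 3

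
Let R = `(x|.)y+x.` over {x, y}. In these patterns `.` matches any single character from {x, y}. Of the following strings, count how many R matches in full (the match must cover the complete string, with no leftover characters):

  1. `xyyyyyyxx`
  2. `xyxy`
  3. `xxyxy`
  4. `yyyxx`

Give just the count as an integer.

3

1. `xyyyyyyxx` → match
2. `xyxy` → match
3. `xxyxy` → no match
4. `yyyxx` → match
Total matched: 3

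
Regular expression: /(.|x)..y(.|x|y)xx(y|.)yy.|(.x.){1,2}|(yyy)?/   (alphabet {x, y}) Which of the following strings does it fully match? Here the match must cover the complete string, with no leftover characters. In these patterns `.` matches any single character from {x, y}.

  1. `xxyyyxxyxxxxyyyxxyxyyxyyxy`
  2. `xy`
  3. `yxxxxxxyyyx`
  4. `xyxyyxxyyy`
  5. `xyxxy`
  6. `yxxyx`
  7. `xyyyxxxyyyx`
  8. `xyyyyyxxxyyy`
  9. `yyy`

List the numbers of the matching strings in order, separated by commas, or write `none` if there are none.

7, 9

1 → no match
2 → no match
3 → no match
4 → no match
5 → no match
6 → no match
7 → match
8 → no match
9 → match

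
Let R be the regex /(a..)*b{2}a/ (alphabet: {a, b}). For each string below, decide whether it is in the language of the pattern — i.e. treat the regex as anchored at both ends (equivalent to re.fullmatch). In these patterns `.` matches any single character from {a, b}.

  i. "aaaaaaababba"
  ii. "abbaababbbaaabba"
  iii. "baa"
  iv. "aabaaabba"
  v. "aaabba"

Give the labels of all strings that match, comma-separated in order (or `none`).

i → match
ii → no match
iii → no match — must end with "ba"
iv → match
v → match

i, iv, v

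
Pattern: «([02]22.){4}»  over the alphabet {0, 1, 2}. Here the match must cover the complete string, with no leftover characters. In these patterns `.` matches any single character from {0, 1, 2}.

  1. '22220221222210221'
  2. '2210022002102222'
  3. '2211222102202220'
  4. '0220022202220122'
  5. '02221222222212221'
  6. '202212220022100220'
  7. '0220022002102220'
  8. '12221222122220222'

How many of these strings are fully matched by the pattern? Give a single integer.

0

1 → no match
2 → no match
3 → no match
4 → no match
5 → no match
6 → no match
7 → no match
8 → no match
Total matched: 0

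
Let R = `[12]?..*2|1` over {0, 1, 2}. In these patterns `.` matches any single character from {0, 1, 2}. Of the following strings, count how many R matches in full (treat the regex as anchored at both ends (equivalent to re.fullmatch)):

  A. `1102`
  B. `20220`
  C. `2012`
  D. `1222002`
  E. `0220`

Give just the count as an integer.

A → match
B → no match
C → match
D → match
E → no match
Total matched: 3

3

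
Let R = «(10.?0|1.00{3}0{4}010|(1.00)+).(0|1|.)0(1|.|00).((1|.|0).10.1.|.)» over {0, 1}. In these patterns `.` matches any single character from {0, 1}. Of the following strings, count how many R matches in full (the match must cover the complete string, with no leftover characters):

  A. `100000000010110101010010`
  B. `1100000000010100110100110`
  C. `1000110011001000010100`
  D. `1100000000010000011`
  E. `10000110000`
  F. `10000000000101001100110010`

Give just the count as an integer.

A → no match
B → no match
C → match
D → match
E → no match
F → no match
Total matched: 2

2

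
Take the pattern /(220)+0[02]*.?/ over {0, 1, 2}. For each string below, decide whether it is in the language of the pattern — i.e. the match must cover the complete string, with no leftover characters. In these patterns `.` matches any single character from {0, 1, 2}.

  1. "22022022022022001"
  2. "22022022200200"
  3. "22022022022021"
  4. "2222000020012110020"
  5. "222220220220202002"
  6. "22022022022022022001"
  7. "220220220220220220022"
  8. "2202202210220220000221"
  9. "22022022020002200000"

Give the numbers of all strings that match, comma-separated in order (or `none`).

1, 6, 7

1 → match
2 → no match
3 → no match
4 → no match — must start with "220"
5 → no match — must start with "220"
6 → match
7 → match
8 → no match
9 → no match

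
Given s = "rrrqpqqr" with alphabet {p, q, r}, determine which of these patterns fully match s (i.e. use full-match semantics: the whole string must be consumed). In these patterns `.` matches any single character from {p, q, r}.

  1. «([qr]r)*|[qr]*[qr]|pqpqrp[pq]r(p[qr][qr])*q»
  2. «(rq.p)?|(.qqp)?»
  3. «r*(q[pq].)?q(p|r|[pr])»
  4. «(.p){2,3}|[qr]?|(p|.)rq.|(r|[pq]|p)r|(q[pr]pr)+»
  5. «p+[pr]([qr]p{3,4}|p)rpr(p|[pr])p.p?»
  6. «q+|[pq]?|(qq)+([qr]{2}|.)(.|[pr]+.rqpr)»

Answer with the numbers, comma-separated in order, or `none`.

1 → no match
2 → no match
3 → match
4 → no match
5 → no match — must start with "p"
6 → no match

3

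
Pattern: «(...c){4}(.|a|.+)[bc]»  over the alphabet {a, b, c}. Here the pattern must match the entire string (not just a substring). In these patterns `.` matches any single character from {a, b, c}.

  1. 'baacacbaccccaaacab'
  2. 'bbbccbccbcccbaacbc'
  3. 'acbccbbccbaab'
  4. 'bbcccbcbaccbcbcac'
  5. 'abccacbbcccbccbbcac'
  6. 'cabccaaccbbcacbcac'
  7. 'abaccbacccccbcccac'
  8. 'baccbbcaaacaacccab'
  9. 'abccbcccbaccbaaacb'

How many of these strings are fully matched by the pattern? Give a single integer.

3

1 → no match
2 → match
3 → no match
4 → no match
5 → no match
6 → match
7 → match
8 → no match
9 → no match
Total matched: 3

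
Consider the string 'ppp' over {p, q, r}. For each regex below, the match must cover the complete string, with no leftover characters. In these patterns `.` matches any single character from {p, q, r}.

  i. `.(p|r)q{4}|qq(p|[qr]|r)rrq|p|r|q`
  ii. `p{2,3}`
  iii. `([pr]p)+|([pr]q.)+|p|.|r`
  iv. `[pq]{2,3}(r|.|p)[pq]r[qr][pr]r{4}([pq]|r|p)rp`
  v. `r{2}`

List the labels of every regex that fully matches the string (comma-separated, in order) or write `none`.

ii

i → no match
ii → match
iii → no match
iv → no match — must end with 'rp'
v → no match — must start with 'r'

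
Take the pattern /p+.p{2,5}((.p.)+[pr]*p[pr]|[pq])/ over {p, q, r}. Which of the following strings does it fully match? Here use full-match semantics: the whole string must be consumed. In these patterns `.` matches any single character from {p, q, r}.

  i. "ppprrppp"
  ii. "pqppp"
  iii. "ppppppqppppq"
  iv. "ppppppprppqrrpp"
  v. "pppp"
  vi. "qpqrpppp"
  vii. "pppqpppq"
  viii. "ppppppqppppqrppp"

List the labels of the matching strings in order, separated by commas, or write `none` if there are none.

i. "ppprrppp" → no match
ii. "pqppp" → match
iii. "ppppppqppppq" → match
iv → match
v. "pppp" → no match
vi. "qpqrpppp" → no match — must start with "p"
vii. "pppqpppq" → match
viii → match

ii, iii, iv, vii, viii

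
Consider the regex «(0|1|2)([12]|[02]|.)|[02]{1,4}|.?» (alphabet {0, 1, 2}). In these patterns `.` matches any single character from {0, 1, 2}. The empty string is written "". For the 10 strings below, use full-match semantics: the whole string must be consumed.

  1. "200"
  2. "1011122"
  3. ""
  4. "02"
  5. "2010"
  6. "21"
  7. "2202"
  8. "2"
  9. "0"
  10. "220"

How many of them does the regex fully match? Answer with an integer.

1 → match
2 → no match
3 → match
4 → match
5 → no match
6 → match
7 → match
8 → match
9 → match
10 → match
Total matched: 8

8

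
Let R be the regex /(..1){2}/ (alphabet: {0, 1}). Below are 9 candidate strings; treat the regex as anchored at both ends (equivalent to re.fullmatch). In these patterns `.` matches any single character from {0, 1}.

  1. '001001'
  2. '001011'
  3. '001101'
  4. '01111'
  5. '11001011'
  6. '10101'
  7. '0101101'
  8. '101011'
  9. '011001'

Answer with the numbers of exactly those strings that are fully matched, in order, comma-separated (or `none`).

1, 2, 3, 8, 9

1 → match
2 → match
3 → match
4 → no match
5 → no match
6 → no match
7 → no match
8 → match
9 → match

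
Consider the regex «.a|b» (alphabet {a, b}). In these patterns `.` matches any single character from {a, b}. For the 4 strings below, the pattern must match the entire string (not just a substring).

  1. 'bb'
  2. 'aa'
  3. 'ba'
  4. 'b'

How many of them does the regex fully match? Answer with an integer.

1. 'bb' → no match
2. 'aa' → match
3. 'ba' → match
4. 'b' → match
Total matched: 3

3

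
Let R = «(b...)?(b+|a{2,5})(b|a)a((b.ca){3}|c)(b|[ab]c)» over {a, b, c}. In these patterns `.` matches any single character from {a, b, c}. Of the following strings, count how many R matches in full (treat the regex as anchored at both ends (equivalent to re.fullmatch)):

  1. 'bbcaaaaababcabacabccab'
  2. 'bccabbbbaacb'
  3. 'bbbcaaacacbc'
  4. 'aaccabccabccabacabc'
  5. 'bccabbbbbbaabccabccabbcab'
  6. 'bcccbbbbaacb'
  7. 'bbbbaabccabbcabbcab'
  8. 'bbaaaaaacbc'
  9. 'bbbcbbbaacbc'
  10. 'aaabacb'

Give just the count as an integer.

1 → no match
2 → match
3 → no match
4 → no match
5 → match
6 → match
7 → match
8 → match
9 → match
10 → match
Total matched: 7

7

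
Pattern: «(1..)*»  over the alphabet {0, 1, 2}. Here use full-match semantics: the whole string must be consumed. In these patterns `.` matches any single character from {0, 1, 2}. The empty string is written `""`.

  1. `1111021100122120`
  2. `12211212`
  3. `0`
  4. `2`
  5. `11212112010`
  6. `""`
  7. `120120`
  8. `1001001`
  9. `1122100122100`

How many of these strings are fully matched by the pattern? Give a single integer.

1 → no match
2 → no match
3 → no match
4 → no match
5 → no match
6 → match
7 → match
8 → no match
9 → no match
Total matched: 2

2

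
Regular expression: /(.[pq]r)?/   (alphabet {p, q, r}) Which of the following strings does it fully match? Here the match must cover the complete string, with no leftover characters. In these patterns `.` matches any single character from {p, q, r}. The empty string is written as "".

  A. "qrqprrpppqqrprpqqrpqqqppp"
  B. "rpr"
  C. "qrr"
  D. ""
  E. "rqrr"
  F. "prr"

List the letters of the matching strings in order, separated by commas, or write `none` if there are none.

A → no match
B → match
C → no match
D → match
E → no match
F → no match

B, D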